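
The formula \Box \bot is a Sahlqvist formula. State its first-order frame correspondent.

emptiness of R

This schema is the Ver axiom.
It corresponds to emptiness of R: \forall x \forall y \neg Rxy.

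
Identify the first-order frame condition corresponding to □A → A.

Suppose □A→A is valid. At any x set V(A)={w : Rxw}. Then □A holds at x, so A holds at x, i.e. Rxx.

Reflexivity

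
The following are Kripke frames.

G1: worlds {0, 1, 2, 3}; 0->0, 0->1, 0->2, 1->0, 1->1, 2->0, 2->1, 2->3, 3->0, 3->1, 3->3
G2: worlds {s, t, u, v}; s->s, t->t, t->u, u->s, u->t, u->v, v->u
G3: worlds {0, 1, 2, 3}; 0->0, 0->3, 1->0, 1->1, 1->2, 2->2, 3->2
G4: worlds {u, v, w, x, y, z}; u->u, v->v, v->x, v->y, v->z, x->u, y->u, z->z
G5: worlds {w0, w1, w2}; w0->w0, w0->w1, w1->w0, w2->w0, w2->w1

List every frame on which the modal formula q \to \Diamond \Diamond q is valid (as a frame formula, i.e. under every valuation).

G1, G2

The schema corresponds to a generalized confluence (Geach) condition: \forall x \exists w (x = w \wedge x R^2 w).
G1: satisfies the condition.
G2: satisfies the condition.
G3: fails — at 3 but no w with 3=w and 3R²w.
G4: fails — at w but no t with w=t and wR²t.
G5: fails — at w2 but no w with w2=w and w2R²w.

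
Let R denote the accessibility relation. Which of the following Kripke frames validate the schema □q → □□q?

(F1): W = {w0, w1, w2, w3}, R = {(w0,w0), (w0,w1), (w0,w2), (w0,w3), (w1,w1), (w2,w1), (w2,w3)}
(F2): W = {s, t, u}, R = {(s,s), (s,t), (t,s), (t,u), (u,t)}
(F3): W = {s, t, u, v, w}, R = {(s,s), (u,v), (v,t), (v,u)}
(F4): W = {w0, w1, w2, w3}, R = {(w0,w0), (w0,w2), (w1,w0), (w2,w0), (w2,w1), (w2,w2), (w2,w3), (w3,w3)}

This is the axiom for transitivity; its first-order frame correspondent is ∀x ∀y ∀z (Rxy ∧ Ryz → Rxz).
(F1): satisfies the condition.
(F2): fails — Rut and Rts but not Rus.
(F3): fails — Rvu and Ruv but not Rvv.
(F4): fails — Rw1w0 and Rw0w2 but not Rw1w2.

(F1)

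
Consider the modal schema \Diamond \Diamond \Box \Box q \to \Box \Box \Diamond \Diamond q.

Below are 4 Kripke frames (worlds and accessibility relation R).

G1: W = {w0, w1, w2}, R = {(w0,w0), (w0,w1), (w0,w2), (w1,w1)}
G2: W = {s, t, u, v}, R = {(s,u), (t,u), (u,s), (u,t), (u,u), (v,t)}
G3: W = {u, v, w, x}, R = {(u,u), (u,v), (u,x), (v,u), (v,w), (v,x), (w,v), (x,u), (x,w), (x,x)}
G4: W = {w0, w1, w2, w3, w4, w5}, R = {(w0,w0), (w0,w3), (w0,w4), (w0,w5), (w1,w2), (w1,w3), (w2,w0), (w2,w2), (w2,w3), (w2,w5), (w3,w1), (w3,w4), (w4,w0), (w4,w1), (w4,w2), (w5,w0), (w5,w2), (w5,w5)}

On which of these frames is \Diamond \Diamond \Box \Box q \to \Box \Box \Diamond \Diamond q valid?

G2, G3, G4

The schema corresponds to a generalized confluence (Geach) condition: \forall x \forall y \forall z ((x R^2 y \wedge x R^2 z) \to \exists w (y R^2 w \wedge z R^2 w)).
G1: fails — w0R²w0, w0R²w2 but no w with w0R²w and w2R²w.
G2: satisfies the condition.
G3: satisfies the condition.
G4: satisfies the condition.
Valid on: G2, G3, G4.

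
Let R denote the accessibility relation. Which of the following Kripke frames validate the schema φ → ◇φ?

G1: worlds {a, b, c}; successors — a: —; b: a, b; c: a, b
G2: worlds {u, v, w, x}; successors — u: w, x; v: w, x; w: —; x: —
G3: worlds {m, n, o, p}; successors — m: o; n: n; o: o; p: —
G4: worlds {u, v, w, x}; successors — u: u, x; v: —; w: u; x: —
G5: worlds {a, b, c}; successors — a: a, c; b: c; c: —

none

Frame correspondent (Sahlqvist): ∀x Rxx — i.e. reflexivity.
G1: fails — world a does not see itself.
G2: fails — world u does not see itself.
G3: fails — world m does not see itself.
G4: fails — world v does not see itself.
G5: fails — world b does not see itself.
Valid on no frame.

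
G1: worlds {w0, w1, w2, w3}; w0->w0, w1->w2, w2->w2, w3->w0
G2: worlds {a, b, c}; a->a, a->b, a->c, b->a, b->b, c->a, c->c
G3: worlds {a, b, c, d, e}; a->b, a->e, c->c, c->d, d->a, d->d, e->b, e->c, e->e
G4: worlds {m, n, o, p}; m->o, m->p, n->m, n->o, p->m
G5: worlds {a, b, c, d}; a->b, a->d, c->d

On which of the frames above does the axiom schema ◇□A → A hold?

Frame correspondent (Sahlqvist): ∀x ∀y (Rxy → Ryx) — i.e. symmetry.
G1: fails — Rw1w2 but not Rw2w1.
G2: condition met.
G3: fails — Reb but not Rbe.
G4: fails — Rno but not Ron.
G5: fails — Rad but not Rda.

G2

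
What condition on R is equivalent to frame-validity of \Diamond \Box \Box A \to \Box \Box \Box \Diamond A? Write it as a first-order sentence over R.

\forall x \forall y \forall z ((xRy \wedge x R^3 z) \to \exists w (y R^2 w \wedge zRw))

This is a Sahlqvist (Geach-type) schema ◇^1□^2A → □^3◇^1A.
Minimal-valuation argument: fix x; take any y with xR^1y and any z with xR^3z. Set V(A) to the set of worlds R-reachable from y in exactly 2 steps. Then □^2A holds at y, so the antecedent holds at x; validity forces ◇^1A at z, giving a w with zR^1w and yR^2w.
First-order correspondent: \forall x \forall y \forall z ((xRy \wedge x R^3 z) \to \exists w (y R^2 w \wedge zRw)).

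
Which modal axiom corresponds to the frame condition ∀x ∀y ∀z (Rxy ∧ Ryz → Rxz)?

□s → □□s

A defining formula is □s → □□s (the 4 axiom).
Suppose □s→□□s is valid. Take Rxy, Ryz and set V(s)={w : Rxw}. Then □s at x, so □□s at x, so □s at y, so s at z, i.e. Rxz.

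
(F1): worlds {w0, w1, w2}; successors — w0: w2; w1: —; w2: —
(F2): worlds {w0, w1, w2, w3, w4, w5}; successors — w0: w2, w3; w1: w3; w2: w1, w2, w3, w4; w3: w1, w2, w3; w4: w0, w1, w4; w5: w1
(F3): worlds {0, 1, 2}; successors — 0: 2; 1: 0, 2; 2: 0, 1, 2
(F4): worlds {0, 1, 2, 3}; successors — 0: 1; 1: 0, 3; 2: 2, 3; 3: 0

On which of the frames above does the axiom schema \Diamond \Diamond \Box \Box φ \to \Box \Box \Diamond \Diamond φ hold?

Frame correspondent (Sahlqvist): \forall x \forall y \forall z ((x R^2 y \wedge x R^2 z) \to \exists w (y R^2 w \wedge z R^2 w)) — i.e. a generalized confluence (Geach) condition.
(F1): satisfies the condition.
(F2): satisfies the condition.
(F3): satisfies the condition.
(F4): fails — 0R²0, 0R²3 but no w with 0R²w and 3R²w.

(F1), (F2), (F3)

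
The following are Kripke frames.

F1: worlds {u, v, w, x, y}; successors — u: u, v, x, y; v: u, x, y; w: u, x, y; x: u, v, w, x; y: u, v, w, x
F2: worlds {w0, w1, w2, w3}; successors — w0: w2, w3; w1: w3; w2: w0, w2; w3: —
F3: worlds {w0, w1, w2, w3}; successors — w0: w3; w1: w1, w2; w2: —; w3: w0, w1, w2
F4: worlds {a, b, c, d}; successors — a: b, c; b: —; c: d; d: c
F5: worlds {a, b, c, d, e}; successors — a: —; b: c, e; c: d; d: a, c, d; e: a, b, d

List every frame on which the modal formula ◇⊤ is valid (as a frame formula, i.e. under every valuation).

F1

This is the axiom for seriality; its first-order frame correspondent is ∀x ∃y Rxy.
F1: satisfies the condition.
F2: fails — world w3 has no successor.
F3: fails — world w2 has no successor.
F4: fails — world b has no successor.
F5: fails — world a has no successor.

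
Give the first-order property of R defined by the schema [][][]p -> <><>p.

forall x exists w (x R^3 w & x R^2 w)

This is a Sahlqvist (Geach-type) schema ◇^0□^3p → □^0◇^2p.
Minimal-valuation argument: fix x; take any y with xR^0y and any z with xR^0z. Set V(p) to the set of worlds R-reachable from y in exactly 3 steps. Then □^3p holds at y, so the antecedent holds at x; validity forces ◇^2p at z, giving a w with zR^2w and yR^3w.
First-order correspondent: forall x exists w (x R^3 w & x R^2 w).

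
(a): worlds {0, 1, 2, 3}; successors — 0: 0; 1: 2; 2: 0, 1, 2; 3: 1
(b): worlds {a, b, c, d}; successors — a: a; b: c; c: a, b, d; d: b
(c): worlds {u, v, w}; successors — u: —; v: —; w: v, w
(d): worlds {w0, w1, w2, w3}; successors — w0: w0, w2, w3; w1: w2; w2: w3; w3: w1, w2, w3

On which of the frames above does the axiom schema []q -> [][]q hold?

This is the axiom for transitivity; its first-order frame correspondent is forall x forall y forall z (Rxy & Ryz -> Rxz).
(a): fails — R31 and R12 but not R32.
(b): fails — Rbc and Rcd but not Rbd.
(c): condition met.
(d): fails — Rw1w2 and Rw2w3 but not Rw1w3.
Valid on: (c).

(c)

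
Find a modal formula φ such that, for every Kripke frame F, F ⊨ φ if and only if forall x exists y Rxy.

A defining formula is □ψ → ◇ψ (the D axiom).
Suppose □ψ→◇ψ is valid. At any x set V(ψ)=W. Then □ψ at x, so ◇ψ at x, so x has a successor.

□ψ → ◇ψ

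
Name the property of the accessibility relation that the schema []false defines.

Emptiness of R

This is the Ver axiom.
Its frame correspondent is emptiness of R — forall x forall y ~Rxy.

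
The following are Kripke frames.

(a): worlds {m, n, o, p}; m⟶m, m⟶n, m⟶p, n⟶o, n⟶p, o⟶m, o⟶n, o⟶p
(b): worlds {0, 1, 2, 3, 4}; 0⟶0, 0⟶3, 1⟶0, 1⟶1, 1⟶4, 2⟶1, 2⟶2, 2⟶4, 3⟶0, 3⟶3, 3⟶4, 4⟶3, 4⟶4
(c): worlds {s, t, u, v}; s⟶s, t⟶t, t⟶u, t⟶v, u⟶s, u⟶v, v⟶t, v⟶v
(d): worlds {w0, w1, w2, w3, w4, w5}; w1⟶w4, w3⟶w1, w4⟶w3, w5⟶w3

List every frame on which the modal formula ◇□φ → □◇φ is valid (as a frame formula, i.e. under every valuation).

The schema corresponds to convergence: ∀x ∀y ∀z (Rxy ∧ Rxz → ∃w (Ryw ∧ Rzw)).
(a): fails — Rmm and Rmp but m and p have no common successor.
(b): satisfies the condition.
(c): fails — Ruv and Rus but v and s have no common successor.
(d): satisfies the condition.
Valid on: (b), (d).

(b), (d)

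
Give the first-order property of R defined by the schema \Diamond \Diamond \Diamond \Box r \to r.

\forall x \forall y (x R^3 y \to \exists w (yRw \wedge x = w))

This is a Sahlqvist (Geach-type) schema ◇^3□^1r → □^0◇^0r.
Minimal-valuation argument: fix x; take any y with xR^3y and any z with xR^0z. Set V(r) to the set of worlds R-reachable from y in exactly 1 step. Then □^1r holds at y, so the antecedent holds at x; validity forces ◇^0r at z, giving a w with zR^0w and yR^1w.
First-order correspondent: \forall x \forall y (x R^3 y \to \exists w (yRw \wedge x = w)).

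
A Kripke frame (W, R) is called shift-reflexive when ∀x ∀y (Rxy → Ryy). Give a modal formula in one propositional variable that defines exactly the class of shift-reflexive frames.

□(□ψ → ψ)

This is shift-reflexivity; the standard corresponding axiom is T□: □(□ψ → ψ).
Suppose □(□ψ→ψ) is valid. Take Rxy and set V(ψ)={w : Ryw}. Then at y, □ψ holds; since □(□ψ→ψ) at x, □ψ→ψ at y, so ψ at y, i.e. Ryy.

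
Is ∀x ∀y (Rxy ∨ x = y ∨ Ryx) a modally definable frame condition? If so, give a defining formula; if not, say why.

No

Modal frame validity is preserved under disjoint unions.
Take 4 disjoint single-world reflexive frames: each is trivially connected, but their disjoint union has 4 worlds with no edge between distinct components, so it is not connected.
So no modal formula (or set of formulas) defines exactly the connected frames.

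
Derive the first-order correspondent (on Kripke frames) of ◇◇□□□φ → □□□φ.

∀x ∀y ∀z ((xR²y ∧ xR³z) → ∃w (yR³w ∧ z = w))

This is a Sahlqvist (Geach-type) schema ◇^2□^3φ → □^3◇^0φ.
First-order correspondent: ∀x ∀y ∀z ((xR²y ∧ xR³z) → ∃w (yR³w ∧ z = w)).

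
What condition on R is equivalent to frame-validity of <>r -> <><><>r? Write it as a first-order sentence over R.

forall x forall y (xRy -> exists w (y = w & x R^3 w))

This is a Sahlqvist (Geach-type) schema ◇^1□^0r → □^0◇^3r.
First-order correspondent: forall x forall y (xRy -> exists w (y = w & x R^3 w)).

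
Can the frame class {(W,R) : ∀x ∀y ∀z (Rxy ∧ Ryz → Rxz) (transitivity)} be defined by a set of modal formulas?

Definable; □p → □□p defines it

Yes: it is transitivity, defined by the 4 schema □p → □□p.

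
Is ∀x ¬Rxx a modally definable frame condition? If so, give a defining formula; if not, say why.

If a class were modally definable it would be closed under surjective bounded morphisms (Goldblatt–Thomason).
The 2-cycle (worlds w0,w1 with w0→w1→w0) is irreflexive, and the map sending every world to a single reflexive point • is a surjective bounded morphism (forth: every edge maps to (•,•); back: every world has a successor). So any modal formula valid on the 2-cycle is also valid on the reflexive point, which is not irreflexive.
Hence irreflexivity is not modally definable.

No — not modally definable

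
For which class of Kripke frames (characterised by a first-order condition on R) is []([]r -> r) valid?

This schema is the T□ axiom.
It corresponds to shift-reflexivity: forall x forall y (Rxy -> Ryy).

Shift-reflexivity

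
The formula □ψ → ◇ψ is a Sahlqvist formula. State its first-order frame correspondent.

Suppose □ψ→◇ψ is valid. At any x set V(ψ)=W. Then □ψ at x, so ◇ψ at x, so x has a successor.

seriality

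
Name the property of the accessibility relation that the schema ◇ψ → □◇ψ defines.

the Euclidean property: ∀x ∀y ∀z (Rxy ∧ Rxz → Ryz)

Suppose ◇ψ→□◇ψ is valid. Take Rxy, Rxz and set V(ψ)={y}. Then ◇ψ at x, so □◇ψ at x, so ◇ψ at z, so some w with Rzw has ψ; w=y, i.e. Rzy. By symmetry of the argument, Ryz.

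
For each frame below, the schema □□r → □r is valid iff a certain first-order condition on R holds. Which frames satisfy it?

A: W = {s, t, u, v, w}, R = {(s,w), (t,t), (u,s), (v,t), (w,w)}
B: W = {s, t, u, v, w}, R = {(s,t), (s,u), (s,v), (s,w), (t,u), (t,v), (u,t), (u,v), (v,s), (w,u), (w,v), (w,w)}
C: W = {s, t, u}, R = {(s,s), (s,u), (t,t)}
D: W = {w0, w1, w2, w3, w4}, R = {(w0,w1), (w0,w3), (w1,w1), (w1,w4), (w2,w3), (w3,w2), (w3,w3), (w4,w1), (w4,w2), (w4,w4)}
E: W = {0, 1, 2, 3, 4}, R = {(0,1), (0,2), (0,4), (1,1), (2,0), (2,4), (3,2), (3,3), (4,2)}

The schema corresponds to density: ∀x ∀y (Rxy → ∃z (Rxz ∧ Rzy)).
A: fails — Rus but no z with Ruz and Rzs.
B: fails — Rut but no z with Ruz and Rzt.
C: condition met.
D: condition met.
E: fails — R20 but no z with R2z and Rz0.
Valid on: C, D.

C, D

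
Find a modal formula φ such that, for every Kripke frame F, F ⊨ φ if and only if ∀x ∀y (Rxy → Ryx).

ψ → □◇ψ

The condition is symmetry. The B schema ψ → □◇ψ defines it.
Suppose ψ→□◇ψ is valid. Take Rxy and set V(ψ)={x}. Then ψ at x, so □◇ψ at x, so ◇ψ at y, so some z with Ryz has ψ; z=x, i.e. Ryx.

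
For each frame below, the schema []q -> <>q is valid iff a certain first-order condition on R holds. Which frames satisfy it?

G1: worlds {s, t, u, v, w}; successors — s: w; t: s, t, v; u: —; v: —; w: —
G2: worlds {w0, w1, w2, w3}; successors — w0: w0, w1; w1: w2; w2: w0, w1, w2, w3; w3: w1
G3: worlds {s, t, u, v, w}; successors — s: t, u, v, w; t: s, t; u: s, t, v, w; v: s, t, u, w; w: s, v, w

The schema corresponds to seriality: forall x exists y Rxy.
G1: fails — world u has no successor.
G2: holds.
G3: holds.
Valid on: G2, G3.

G2, G3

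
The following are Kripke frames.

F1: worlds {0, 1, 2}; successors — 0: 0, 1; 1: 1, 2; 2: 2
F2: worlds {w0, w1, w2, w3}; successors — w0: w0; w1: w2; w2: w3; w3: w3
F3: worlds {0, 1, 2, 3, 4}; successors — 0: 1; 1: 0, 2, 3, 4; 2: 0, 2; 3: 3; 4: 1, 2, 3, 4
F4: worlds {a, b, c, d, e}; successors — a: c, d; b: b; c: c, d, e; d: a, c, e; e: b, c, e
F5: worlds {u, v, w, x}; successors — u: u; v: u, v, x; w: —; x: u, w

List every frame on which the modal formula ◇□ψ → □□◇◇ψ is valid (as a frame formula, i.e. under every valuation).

F2

The schema corresponds to a generalized confluence (Geach) condition: ∀x ∀y ∀z ((xRy ∧ xR²z) → ∃w (yRw ∧ zR²w)).
F1: fails — 0R0, 0R²2 but no w with 0Rw and 2R²w.
F2: condition met.
F3: fails — 1R0, 1R²0 but no w with 0Rw and 0R²w.
F4: fails — cRc, cR²b but no w with cRw and bR²w.
F5: fails — vRu, vR²w but no t with uRt and wR²t.
Valid on: F2.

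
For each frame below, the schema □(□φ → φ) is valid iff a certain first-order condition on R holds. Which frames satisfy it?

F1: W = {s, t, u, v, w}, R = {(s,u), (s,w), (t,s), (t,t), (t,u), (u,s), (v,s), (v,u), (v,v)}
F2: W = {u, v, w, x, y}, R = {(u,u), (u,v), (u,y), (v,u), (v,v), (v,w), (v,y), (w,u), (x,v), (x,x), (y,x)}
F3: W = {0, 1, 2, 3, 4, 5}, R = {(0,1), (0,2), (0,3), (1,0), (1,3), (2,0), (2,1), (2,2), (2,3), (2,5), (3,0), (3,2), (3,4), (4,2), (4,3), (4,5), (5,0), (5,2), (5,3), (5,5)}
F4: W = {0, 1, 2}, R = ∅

F4

The schema corresponds to shift-reflexivity: ∀x ∀y (Rxy → Ryy).
F1: fails — Rus but not Rss.
F2: fails — Rvw but not Rww.
F3: fails — R34 but not R44.
F4: holds.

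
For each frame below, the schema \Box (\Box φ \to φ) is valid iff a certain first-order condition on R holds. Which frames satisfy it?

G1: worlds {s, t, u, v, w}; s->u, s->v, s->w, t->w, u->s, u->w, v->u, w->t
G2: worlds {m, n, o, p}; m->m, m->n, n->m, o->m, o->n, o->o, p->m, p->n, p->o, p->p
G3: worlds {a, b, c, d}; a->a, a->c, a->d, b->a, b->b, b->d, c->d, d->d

Frame correspondent (Sahlqvist): \forall x \forall y (Rxy \to Ryy) — i.e. shift-reflexivity.
G1: fails — Rwt but not Rtt.
G2: fails — Ron but not Rnn.
G3: fails — Rac but not Rcc.
Valid on no frame.

none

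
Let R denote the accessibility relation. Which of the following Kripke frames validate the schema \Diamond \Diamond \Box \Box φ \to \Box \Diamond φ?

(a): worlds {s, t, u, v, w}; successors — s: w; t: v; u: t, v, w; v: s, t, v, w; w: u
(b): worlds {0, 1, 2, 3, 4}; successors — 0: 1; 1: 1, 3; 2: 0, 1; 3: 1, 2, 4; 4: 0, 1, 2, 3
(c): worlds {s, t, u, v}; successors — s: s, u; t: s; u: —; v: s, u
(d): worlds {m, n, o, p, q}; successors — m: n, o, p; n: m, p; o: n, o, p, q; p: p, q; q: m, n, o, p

The schema corresponds to a generalized confluence (Geach) condition: \forall x \forall y \forall z ((x R^2 y \wedge xRz) \to \exists w (y R^2 w \wedge zRw)).
(a): fails — tR²s, tRv but no w* with sR²w* and vRw*.
(b): holds.
(c): fails — sR²s, sRu but no w with sR²w and uRw.
(d): holds.

(b), (d)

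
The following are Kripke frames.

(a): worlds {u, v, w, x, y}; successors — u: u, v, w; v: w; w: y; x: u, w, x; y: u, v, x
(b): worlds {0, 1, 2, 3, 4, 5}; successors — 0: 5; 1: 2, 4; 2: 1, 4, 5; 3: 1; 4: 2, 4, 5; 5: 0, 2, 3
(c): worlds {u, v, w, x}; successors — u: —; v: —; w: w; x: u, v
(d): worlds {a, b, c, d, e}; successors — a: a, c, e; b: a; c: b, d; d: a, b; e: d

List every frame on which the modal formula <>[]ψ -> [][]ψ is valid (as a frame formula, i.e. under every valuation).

Frame correspondent (Sahlqvist): forall x forall y forall z ((xRy & x R^2 z) -> exists w (yRw & z = w)) — i.e. a generalized confluence (Geach) condition.
(a): fails — uRu, uR²y but no t with uRt and y=t.
(b): fails — 1R2, 1R²2 but no w with 2Rw and 2=w.
(c): holds.
(d): fails — aRa, aR²b but no w with aRw and b=w.
Valid on: (c).

(c)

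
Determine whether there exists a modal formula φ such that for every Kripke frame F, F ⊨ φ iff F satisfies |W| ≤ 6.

Not definable by any modal formula

Modal frame validity is preserved under disjoint unions.
Any modal formula valid on each of 7 disjoint one-world frames is valid on their disjoint union (validity is preserved under disjoint unions). Each one-world frame has |W|=1≤6, but the union has |W|=7.
So no modal formula (or set of formulas) defines exactly the |W|≤6 frames.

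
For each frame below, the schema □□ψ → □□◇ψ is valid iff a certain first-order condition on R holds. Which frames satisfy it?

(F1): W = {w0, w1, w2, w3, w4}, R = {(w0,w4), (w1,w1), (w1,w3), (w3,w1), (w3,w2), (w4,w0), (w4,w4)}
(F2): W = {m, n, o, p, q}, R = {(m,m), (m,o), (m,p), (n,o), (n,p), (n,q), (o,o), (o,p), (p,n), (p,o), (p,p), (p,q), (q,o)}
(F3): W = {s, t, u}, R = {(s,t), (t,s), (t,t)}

(F2), (F3)

This is the axiom for a generalized confluence (Geach) condition; its first-order frame correspondent is ∀x ∀z (xR²z → ∃w (xR²w ∧ zRw)).
(F1): fails — w1R²w2 but no w with w1R²w and w2Rw.
(F2): satisfies the condition.
(F3): satisfies the condition.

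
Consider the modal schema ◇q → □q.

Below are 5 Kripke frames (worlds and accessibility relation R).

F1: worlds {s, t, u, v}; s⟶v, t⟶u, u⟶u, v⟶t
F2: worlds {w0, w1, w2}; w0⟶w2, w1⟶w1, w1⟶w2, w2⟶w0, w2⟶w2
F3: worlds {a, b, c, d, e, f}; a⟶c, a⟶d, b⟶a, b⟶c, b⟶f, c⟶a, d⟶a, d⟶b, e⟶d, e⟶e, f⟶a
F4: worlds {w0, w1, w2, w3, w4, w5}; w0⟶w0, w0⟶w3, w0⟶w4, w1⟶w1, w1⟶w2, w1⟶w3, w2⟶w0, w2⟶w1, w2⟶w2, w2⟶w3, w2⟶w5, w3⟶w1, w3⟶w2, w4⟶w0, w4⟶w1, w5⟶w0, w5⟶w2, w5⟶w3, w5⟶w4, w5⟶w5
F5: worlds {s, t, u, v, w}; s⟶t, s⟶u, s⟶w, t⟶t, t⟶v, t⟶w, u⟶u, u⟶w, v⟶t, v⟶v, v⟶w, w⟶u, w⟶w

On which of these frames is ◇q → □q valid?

F1

This is the axiom for partial functionality; its first-order frame correspondent is ∀x ∀y ∀z (Rxy ∧ Rxz → y = z).
F1: holds.
F2: fails — w1 sees both w1 and w2.
F3: fails — a sees both c and d.
F4: fails — w0 sees both w0 and w3.
F5: fails — s sees both t and u.
Valid on: F1.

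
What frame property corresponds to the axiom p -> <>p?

reflexivity

Replacing p by ¬p and contraposing gives the equivalent schema □p → p.
Suppose □p→p is valid. At any x set V(p)={w : Rxw}. Then □p holds at x, so p holds at x, i.e. Rxx.
Conversely, on a frame with reflexivity the schema holds at every world under every valuation.
So the correspondent is reflexivity.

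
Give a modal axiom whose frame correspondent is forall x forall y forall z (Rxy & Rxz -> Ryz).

◇r → □◇r

A defining formula is ◇r → □◇r (the 5 axiom).
Suppose ◇r→□◇r is valid. Take Rxy, Rxz and set V(r)={y}. Then ◇r at x, so □◇r at x, so ◇r at z, so some w with Rzw has r; w=y, i.e. Rzy. By symmetry of the argument, Ryz.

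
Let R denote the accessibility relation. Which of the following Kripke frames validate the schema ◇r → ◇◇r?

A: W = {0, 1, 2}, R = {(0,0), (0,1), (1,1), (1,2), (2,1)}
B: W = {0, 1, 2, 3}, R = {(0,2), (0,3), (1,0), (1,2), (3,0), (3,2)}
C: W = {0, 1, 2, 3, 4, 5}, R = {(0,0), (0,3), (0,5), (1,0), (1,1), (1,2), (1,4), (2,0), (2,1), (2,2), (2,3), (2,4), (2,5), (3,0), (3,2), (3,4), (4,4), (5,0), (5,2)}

This is the axiom for a generalized confluence (Geach) condition; its first-order frame correspondent is ∀x ∀y (xRy → ∃w (y = w ∧ xR²w)).
A: ✓.
B: fails — 0R3 but no w with 3=w and 0R²w.
C: ✓.

A, C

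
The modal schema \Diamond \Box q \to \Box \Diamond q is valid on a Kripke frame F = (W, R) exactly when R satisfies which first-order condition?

Suppose ◇□q→□◇q is valid. Take Rxy, Rxz and set V(q)={w : Ryw}. Then □q at y so ◇□q at x, so □◇q at x, so ◇q at z, giving w with Rzw and Ryw.
Conversely, any frame satisfying \forall x \forall y \forall z (Rxy \wedge Rxz \to \exists w (Ryw \wedge Rzw)) validates the schema.
Frame condition: \forall x \forall y \forall z (Rxy \wedge Rxz \to \exists w (Ryw \wedge Rzw)).

convergence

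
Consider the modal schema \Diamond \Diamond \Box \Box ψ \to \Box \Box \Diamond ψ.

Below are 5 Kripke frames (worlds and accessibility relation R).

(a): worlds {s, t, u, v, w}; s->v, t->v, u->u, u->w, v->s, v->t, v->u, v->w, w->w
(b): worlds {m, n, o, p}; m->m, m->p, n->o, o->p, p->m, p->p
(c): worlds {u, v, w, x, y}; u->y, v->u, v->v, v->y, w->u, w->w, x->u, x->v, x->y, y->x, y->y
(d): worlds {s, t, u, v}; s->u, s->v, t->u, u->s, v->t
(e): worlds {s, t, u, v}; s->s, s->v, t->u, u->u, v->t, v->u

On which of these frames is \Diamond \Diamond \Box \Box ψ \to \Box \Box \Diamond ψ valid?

Frame correspondent (Sahlqvist): \forall x \forall y \forall z ((x R^2 y \wedge x R^2 z) \to \exists w (y R^2 w \wedge zRw)) — i.e. a generalized confluence (Geach) condition.
(a): fails — sR²s, sR²s but no w* with sR²w* and sRw*.
(b): satisfies the condition.
(c): fails — wR²u, wR²w but no t with uR²t and wRt.
(d): fails — sR²s, sR²s but no w with sR²w and sRw.
(e): fails — sR²t, sR²s but no w with tR²w and sRw.

(b)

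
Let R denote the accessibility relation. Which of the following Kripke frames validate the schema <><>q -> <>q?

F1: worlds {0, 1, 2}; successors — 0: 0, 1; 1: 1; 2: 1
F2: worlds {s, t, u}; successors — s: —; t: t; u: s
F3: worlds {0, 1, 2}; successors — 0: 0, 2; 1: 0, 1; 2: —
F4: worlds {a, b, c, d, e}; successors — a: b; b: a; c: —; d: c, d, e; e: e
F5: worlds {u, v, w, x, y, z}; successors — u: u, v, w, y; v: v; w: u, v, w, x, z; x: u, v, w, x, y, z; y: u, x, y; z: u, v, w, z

F1, F2

This is the axiom for a generalized confluence (Geach) condition; its first-order frame correspondent is forall x forall y (x R^2 y -> exists w (y = w & xRw)).
F1: ✓.
F2: ✓.
F3: fails — 1R²2 but no w with 2=w and 1Rw.
F4: fails — aR²a but no w with a=w and aRw.
F5: fails — uR²x but no t with x=t and uRt.
Valid on: F1, F2.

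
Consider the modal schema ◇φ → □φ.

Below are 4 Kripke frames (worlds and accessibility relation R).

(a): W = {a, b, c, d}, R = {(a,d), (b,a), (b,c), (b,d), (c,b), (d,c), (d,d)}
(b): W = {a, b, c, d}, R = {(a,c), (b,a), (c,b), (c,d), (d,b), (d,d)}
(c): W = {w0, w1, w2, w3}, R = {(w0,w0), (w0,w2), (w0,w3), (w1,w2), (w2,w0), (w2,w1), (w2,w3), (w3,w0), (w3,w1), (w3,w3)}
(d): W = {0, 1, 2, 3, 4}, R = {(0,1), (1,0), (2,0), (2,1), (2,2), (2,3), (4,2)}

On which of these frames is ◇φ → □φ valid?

none

Frame correspondent (Sahlqvist): ∀x ∀y ∀z (Rxy ∧ Rxz → y = z) — i.e. partial functionality.
(a): fails — b sees both a and c.
(b): fails — c sees both b and d.
(c): fails — w0 sees both w0 and w2.
(d): fails — 2 sees both 0 and 1.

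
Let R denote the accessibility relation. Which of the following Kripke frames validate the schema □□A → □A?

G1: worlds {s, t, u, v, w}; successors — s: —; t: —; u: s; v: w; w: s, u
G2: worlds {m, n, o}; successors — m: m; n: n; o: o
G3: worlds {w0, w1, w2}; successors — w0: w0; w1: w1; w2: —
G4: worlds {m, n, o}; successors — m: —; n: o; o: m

This is the axiom for density; its first-order frame correspondent is ∀x ∀y (Rxy → ∃z (Rxz ∧ Rzy)).
G1: fails — Rus but no z with Ruz and Rzs.
G2: condition met.
G3: condition met.
G4: fails — Rno but no z with Rnz and Rzo.

G2, G3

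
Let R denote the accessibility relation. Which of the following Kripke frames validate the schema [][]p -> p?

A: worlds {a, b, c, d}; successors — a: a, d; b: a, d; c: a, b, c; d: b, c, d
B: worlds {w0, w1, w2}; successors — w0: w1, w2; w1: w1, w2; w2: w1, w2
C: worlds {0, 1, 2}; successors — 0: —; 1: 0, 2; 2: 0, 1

A

The schema corresponds to a generalized confluence (Geach) condition: forall x exists w (x R^2 w & x = w).
A: satisfies the condition.
B: fails — at w0 but no w with w0R²w and w0=w.
C: fails — at 0 but no w with 0R²w and 0=w.
Valid on: A.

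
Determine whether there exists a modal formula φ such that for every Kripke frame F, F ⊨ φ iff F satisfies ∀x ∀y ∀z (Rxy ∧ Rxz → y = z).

The condition is partial functionality. A defining modal formula is ◇q → □q.

Yes — defined by ◇q → □q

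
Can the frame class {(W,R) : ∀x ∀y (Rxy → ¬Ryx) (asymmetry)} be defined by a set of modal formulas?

Modal frame validity is preserved under surjective bounded morphisms.
The 5-cycle (worlds a,b,c,d,e with a→b→c→d→e→a) is asymmetric. Mapping every world to a single reflexive point • is a surjective bounded morphism, and the reflexive point is not asymmetric (R•• but asymmetry requires ¬R••).
So no modal formula (or set of formulas) defines exactly the asymmetric frames.

No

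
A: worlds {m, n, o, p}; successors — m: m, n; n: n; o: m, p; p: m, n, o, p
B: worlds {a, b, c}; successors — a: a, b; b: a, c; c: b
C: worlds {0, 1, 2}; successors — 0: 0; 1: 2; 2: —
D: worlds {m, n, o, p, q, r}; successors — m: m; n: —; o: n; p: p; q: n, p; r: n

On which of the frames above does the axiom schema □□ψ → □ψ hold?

A

This is the axiom for density; its first-order frame correspondent is ∀x ∀y (Rxy → ∃z (Rxz ∧ Rzy)).
A: condition met.
B: fails — Rbc but no z with Rbz and Rzc.
C: fails — R12 but no z with R1z and Rz2.
D: fails — Ron but no z with Roz and Rzn.
Valid on: A.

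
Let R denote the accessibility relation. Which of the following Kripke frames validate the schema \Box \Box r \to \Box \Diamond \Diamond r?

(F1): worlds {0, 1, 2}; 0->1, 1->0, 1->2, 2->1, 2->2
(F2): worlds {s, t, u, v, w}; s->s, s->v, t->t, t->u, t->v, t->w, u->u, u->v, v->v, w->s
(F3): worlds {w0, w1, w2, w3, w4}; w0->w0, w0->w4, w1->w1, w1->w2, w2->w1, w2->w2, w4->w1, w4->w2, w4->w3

The schema corresponds to a generalized confluence (Geach) condition: \forall x \forall z (xRz \to \exists w (x R^2 w \wedge z R^2 w)).
(F1): ✓.
(F2): ✓.
(F3): fails — w4Rw3 but no w with w4R²w and w3R²w.
Valid on: (F1), (F2).

(F1), (F2)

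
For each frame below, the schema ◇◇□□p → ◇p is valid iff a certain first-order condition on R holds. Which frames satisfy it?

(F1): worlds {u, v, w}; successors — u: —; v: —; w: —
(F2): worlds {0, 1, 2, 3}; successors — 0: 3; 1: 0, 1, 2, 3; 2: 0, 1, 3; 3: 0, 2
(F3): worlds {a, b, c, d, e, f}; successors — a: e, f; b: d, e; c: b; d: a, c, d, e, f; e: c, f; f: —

Frame correspondent (Sahlqvist): ∀x ∀y (xR²y → ∃w (yR²w ∧ xRw)) — i.e. a generalized confluence (Geach) condition.
(F1): holds.
(F2): fails — 0R²0 but no w with 0R²w and 0Rw.
(F3): fails — aR²f but no w with fR²w and aRw.
Valid on: (F1).

(F1)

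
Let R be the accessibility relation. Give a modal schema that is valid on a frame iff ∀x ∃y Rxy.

□r → ◇r

This is seriality; the standard corresponding axiom is D: □r → ◇r.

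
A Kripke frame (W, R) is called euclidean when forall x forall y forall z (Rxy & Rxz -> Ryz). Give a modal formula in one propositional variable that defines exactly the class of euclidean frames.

◇p → □◇p

This is the Euclidean property; the standard corresponding axiom is 5: ◇p → □◇p.
Suppose ◇p→□◇p is valid. Take Rxy, Rxz and set V(p)={y}. Then ◇p at x, so □◇p at x, so ◇p at z, so some w with Rzw has p; w=y, i.e. Rzy. By symmetry of the argument, Ryz.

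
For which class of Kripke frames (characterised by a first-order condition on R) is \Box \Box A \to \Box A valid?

This is the C4 axiom.
It corresponds to density: \forall x \forall y (Rxy \to \exists z (Rxz \wedge Rzy)).

density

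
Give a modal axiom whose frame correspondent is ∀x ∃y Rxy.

This is seriality; the standard corresponding axiom is D: □s → ◇s.

□s → ◇s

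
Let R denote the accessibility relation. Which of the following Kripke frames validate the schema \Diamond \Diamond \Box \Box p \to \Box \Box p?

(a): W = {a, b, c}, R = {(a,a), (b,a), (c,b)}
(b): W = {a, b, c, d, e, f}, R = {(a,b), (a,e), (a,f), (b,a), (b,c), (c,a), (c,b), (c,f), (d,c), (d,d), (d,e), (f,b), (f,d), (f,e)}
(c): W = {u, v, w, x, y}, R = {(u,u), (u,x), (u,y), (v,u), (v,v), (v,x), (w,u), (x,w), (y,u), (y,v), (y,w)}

Frame correspondent (Sahlqvist): \forall x \forall y \forall z ((x R^2 y \wedge x R^2 z) \to \exists w (y R^2 w \wedge z = w)) — i.e. a generalized confluence (Geach) condition.
(a): condition met.
(b): fails — aR²b, aR²c but no w with bR²w and c=w.
(c): fails — uR²w, uR²v but no t with wR²t and v=t.
Valid on: (a).

(a)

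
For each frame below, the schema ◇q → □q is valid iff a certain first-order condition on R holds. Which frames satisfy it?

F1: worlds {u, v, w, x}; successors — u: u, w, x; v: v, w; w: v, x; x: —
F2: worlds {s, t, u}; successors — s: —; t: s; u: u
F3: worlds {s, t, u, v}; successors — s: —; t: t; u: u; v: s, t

Frame correspondent (Sahlqvist): ∀x ∀y ∀z (Rxy ∧ Rxz → y = z) — i.e. partial functionality.
F1: fails — u sees both u and w.
F2: holds.
F3: fails — v sees both s and t.

F2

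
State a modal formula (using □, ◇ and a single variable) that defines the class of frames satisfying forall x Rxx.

□ψ → ψ

This is reflexivity; the standard corresponding axiom is T: □ψ → ψ.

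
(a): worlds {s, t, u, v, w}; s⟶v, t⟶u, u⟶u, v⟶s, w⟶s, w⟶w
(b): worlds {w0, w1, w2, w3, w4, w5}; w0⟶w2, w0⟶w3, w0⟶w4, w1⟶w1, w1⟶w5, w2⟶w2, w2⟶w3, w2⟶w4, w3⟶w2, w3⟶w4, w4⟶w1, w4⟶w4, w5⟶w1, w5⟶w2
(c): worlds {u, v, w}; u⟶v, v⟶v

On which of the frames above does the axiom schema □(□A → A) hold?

This is the axiom for shift-reflexivity; its first-order frame correspondent is ∀x ∀y (Rxy → Ryy).
(a): fails — Rvs but not Rss.
(b): fails — Rw1w5 but not Rw5w5.
(c): condition met.
Valid on: (c).

(c)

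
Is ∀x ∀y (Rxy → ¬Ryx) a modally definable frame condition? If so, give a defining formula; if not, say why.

If a class were modally definable it would be closed under surjective bounded morphisms (Goldblatt–Thomason).
The 4-cycle (worlds a,b,c,d with a→b→c→d→a) is asymmetric. Mapping every world to a single reflexive point • is a surjective bounded morphism, and the reflexive point is not asymmetric (R•• but asymmetry requires ¬R••).
So the class is not modally definable.

Not definable by any modal formula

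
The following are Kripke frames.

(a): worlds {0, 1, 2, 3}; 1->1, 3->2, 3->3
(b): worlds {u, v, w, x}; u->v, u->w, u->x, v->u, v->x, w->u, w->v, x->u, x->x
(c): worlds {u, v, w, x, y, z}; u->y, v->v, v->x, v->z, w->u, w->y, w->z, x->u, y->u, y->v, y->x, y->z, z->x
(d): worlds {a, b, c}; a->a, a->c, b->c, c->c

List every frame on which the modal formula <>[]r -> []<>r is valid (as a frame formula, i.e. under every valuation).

(b), (d)

This is the axiom for convergence; its first-order frame correspondent is forall x forall y forall z (Rxy & Rxz -> exists w (Ryw & Rzw)).
(a): fails — R33 and R32 but 3 and 2 have no common successor.
(b): holds.
(c): fails — Rvv and Rvx but v and x have no common successor.
(d): holds.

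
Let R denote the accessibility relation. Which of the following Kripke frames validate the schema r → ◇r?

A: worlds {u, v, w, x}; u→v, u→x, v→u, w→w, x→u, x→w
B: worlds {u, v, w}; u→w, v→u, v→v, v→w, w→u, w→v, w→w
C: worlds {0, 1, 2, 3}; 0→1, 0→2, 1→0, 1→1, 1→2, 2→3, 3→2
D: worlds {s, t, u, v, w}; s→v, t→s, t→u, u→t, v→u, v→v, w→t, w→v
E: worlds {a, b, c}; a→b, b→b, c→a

none

Frame correspondent (Sahlqvist): ∀x Rxx — i.e. reflexivity.
A: fails — world u does not see itself.
B: fails — world u does not see itself.
C: fails — world 0 does not see itself.
D: fails — world s does not see itself.
E: fails — world a does not see itself.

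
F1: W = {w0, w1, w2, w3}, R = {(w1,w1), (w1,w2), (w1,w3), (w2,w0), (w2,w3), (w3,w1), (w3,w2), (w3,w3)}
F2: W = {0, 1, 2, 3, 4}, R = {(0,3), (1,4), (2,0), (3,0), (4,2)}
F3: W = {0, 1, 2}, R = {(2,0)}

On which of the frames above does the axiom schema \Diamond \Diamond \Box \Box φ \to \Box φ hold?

F3

The schema corresponds to a generalized confluence (Geach) condition: \forall x \forall y \forall z ((x R^2 y \wedge xRz) \to \exists w (y R^2 w \wedge z = w)).
F1: fails — w1R²w0, w1Rw1 but no w with w0R²w and w1=w.
F2: fails — 0R²0, 0R3 but no w with 0R²w and 3=w.
F3: ✓.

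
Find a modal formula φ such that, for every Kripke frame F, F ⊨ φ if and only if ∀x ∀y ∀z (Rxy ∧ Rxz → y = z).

The condition is partial functionality. The CD schema ◇r → □r defines it.
Suppose ◇r→□r is valid. Take Rxy, Rxz and set V(r)={y}. Then ◇r at x, so □r at x, so r at z, i.e. z=y.

◇r → □r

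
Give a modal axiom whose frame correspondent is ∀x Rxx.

□q → q

The condition is reflexivity. The T schema □q → q defines it.
Suppose □q→q is valid. At any x set V(q)={w : Rxw}. Then □q holds at x, so q holds at x, i.e. Rxx.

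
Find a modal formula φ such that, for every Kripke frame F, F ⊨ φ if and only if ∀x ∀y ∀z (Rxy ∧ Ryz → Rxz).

□ψ → □□ψ

A defining formula is □ψ → □□ψ (the 4 axiom).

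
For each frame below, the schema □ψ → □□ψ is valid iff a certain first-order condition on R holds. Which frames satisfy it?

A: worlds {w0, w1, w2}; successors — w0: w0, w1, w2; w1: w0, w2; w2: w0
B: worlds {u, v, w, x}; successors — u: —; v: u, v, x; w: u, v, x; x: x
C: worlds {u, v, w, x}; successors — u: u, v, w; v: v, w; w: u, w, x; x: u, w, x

The schema corresponds to transitivity: ∀x ∀y ∀z (Rxy ∧ Ryz → Rxz).
A: fails — Rw1w0 and Rw0w1 but not Rw1w1.
B: condition met.
C: fails — Ruw and Rwx but not Rux.
Valid on: B.

B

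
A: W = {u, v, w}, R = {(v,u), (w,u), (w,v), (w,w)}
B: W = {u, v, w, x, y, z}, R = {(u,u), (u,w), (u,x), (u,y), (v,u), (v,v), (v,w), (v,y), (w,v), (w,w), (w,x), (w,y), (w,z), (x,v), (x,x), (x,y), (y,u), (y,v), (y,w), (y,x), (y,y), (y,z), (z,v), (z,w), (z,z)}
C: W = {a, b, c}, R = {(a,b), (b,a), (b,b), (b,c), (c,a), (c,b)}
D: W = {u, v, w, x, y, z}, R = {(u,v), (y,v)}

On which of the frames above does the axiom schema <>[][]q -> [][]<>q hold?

B, C, D

This is the axiom for a generalized confluence (Geach) condition; its first-order frame correspondent is forall x forall y forall z ((xRy & x R^2 z) -> exists w (y R^2 w & zRw)).
A: fails — wRu, wR²u but no t with uR²t and uRt.
B: condition met.
C: condition met.
D: condition met.
Valid on: B, C, D.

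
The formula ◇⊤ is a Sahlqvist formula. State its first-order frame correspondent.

seriality: ∀x ∃y Rxy

◇⊤ holds at w iff w has a successor, so frame-validity of ◇⊤ is exactly seriality. Equivalently via □φ → ◇φ:
Suppose □φ→◇φ is valid. At any x set V(φ)=W. Then □φ at x, so ◇φ at x, so x has a successor.
The converse is a direct semantic check.
Frame condition: ∀x ∃y Rxy.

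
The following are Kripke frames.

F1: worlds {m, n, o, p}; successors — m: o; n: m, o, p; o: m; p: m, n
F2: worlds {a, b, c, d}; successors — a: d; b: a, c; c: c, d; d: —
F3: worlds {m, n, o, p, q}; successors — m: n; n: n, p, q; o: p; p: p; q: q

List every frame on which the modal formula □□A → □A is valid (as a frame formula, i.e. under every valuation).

Frame correspondent (Sahlqvist): ∀x ∀y (Rxy → ∃z (Rxz ∧ Rzy)) — i.e. density.
F1: fails — Rom but no z with Roz and Rzm.
F2: fails — Rba but no z with Rbz and Rza.
F3: holds.

F3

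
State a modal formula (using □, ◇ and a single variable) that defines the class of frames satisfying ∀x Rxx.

A defining formula is □q → q (the T axiom).

□q → q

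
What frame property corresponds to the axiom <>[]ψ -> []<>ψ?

convergence: forall x forall y forall z (Rxy & Rxz -> exists w (Ryw & Rzw))

Suppose ◇□ψ→□◇ψ is valid. Take Rxy, Rxz and set V(ψ)={w : Ryw}. Then □ψ at y so ◇□ψ at x, so □◇ψ at x, so ◇ψ at z, giving w with Rzw and Ryw.
The converse is a direct semantic check.
So the correspondent is convergence.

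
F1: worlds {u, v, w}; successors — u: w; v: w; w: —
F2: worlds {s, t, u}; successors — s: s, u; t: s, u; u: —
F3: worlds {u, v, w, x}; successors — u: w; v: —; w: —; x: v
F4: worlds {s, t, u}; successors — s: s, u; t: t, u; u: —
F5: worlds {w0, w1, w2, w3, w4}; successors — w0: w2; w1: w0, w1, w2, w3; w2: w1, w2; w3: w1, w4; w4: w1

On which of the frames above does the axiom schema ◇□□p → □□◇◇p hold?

F1, F3, F5

This is the axiom for a generalized confluence (Geach) condition; its first-order frame correspondent is ∀x ∀y ∀z ((xRy ∧ xR²z) → ∃w (yR²w ∧ zR²w)).
F1: ✓.
F2: fails — sRs, sR²u but no w with sR²w and uR²w.
F3: ✓.
F4: fails — sRs, sR²u but no w with sR²w and uR²w.
F5: ✓.
Valid on: F1, F3, F5.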